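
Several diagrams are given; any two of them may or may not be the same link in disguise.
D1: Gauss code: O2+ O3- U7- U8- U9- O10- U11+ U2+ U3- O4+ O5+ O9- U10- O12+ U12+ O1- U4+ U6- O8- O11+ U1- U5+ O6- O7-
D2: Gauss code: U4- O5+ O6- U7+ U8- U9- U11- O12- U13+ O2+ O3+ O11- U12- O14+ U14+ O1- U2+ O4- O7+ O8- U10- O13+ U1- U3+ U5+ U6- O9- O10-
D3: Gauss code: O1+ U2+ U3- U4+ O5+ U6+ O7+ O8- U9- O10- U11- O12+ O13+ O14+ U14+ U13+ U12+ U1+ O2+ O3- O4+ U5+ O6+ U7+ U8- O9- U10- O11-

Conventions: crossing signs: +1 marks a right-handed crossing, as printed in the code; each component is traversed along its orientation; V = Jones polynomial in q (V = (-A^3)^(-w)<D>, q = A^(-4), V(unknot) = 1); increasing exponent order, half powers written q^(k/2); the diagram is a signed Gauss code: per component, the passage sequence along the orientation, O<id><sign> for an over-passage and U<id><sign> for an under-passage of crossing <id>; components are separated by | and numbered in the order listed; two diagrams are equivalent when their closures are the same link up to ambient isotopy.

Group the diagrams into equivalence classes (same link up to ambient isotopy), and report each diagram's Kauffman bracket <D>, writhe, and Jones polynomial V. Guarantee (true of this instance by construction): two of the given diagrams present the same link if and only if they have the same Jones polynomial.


equivalence classes: {D1, D2} | {D3}
D1 (bracket A^-10 - A^-6 + 2A^-2 - 2A^2 + 2A^6 - 2A^10 + A^14; 12 crossings at w = -2): V = q^-5 - 2q^-4 + 2q^-3 - 2q^-2 + 2q^-1 - 1 + q
D2 (bracket A^-10 - A^-6 + 2A^-2 - 2A^2 + 2A^6 - 2A^10 + A^14; 14 crossings at w = -2): V = q^-5 - 2q^-4 + 2q^-3 - 2q^-2 + 2q^-1 - 1 + q
V(D3) = 1  [14 crossings, <D> = A^12, w = +4]
key observation: comparing 3 Jones polynomials yields 2 groups


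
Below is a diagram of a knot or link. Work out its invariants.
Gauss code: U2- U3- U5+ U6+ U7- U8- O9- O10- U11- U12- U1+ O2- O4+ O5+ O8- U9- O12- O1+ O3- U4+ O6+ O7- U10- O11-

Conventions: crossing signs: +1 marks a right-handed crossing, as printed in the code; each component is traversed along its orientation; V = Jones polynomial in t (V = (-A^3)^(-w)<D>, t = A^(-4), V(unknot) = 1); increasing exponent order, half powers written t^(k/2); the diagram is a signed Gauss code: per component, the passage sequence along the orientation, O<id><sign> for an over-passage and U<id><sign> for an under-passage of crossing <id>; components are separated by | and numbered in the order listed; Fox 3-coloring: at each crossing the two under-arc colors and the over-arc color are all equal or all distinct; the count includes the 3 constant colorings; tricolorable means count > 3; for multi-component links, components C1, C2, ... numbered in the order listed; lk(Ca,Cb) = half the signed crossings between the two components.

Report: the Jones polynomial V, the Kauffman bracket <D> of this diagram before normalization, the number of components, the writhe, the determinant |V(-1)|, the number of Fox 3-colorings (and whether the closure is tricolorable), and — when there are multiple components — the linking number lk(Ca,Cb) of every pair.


Jones polynomial: V(t) = -t^-6 + t^-5 - t^-4 + 2t^-3 - t^-2 + t^-1
<D> = A^-8 - A^-4 + 2 - A^4 + A^8 - A^12; writhe -4
components 1, writhe -4 (12 crossings)
3-colorings: 3 of 3^12, det 7 — not tricolorable
note: w = -4 shifts under R1 moves; the (-A^3)^(4) factor cancels that in V


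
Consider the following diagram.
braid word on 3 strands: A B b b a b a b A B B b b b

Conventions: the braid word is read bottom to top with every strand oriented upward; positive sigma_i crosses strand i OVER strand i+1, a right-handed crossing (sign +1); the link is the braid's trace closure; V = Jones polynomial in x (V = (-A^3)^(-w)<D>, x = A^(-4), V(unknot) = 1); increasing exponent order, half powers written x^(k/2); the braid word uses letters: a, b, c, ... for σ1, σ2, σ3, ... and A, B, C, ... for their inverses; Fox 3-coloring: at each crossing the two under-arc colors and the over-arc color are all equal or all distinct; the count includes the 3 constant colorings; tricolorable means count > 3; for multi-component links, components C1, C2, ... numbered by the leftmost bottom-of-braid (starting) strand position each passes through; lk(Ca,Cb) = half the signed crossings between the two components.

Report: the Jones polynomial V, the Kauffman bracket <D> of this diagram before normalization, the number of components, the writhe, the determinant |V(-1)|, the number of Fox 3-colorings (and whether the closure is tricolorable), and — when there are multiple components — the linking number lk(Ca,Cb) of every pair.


Jones polynomial: V(x) = x - x^2 + 2x^3 - x^4 + x^5 - x^6
<D> = -A^-12 + A^-8 - A^-4 + 2 - A^4 + A^8; writhe +4
components 1, writhe +4 (14 crossings)
3-colorings: 3 of 3^14, det 7 — not tricolorable
note: det 7 = |V(-1)|; not divisible by 3, so not tricolorable


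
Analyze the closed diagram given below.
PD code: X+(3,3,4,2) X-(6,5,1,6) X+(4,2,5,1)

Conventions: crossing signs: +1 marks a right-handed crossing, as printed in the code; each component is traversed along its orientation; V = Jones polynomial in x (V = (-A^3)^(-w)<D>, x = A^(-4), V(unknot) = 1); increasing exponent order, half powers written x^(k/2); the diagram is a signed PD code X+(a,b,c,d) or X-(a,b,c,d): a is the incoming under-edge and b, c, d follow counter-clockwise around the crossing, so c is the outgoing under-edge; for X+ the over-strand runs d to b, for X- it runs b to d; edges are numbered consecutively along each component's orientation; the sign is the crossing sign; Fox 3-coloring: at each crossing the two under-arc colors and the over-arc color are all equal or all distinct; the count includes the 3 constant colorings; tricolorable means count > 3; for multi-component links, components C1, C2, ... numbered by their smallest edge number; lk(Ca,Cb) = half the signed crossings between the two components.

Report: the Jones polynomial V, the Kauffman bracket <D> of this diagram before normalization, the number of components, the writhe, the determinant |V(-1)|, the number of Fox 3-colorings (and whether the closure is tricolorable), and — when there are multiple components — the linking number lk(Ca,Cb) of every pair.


V = 1
<D> = -A^3 (w = +1)
1 component over 3 crossings, w = +1
3 Fox colorings among 3^3, |V(-1)| = 1: not tricolorable
why: det 1 = |V(-1)|; not divisible by 3, so not tricolorable


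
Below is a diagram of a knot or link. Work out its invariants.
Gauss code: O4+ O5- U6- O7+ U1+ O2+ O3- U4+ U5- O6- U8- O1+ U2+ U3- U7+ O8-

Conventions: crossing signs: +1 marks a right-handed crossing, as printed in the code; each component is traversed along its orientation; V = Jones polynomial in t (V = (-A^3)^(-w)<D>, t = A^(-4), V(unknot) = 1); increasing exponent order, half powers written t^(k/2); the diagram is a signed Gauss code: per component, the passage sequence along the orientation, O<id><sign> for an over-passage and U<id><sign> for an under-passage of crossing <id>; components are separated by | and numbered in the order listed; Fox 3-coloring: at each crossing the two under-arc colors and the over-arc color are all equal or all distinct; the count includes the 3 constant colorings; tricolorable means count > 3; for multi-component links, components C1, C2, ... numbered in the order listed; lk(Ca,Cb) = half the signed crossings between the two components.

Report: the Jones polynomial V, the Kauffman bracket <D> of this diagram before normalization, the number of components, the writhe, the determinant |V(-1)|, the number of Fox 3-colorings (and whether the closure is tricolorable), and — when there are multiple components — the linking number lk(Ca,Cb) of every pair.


V(t) = t^-2 - t^-1 + 1 - t + t^2
bracket: A^-8 - A^-4 + 1 - A^4 + A^8, w = 0
1 component, writhe 0, over 8 crossings
det 5, colorings 3 of 3^8 — not tricolorable
observation: the span of V is 4, forcing >= 4 crossings in any diagram


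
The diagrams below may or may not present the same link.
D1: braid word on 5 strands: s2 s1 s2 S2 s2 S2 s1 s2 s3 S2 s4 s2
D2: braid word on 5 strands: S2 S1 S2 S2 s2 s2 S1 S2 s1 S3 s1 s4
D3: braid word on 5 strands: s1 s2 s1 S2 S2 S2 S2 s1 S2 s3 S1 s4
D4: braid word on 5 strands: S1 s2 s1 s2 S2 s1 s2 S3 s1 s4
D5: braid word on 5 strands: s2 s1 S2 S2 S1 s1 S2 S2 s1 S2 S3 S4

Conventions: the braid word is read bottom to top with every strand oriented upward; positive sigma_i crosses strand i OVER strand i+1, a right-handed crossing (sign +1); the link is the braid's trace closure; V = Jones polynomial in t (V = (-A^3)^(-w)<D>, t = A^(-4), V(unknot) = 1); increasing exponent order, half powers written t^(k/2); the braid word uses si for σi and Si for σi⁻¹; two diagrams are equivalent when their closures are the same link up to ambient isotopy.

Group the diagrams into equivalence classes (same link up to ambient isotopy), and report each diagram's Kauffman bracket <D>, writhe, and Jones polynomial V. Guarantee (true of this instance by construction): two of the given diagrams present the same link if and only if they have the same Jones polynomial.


classes: {D1, D4} | {D2} | {D3, D5}
V(D1) = t + 2t^3 + t^5  [12 crossings, <D> = A^-2 + 2A^6 + A^14, w = +6]
V(D2) = t^-4 + t^-2 + 2  [12 crossings, <D> = 2A^-6 + A^2 + A^10, w = -2]
V(D3) = t^-5 - t^-4 + 2t^-3 - t^-2 + 2t^-1 + t  (w 0, c 12, <D> = A^-4 + 2A^4 - A^8 + 2A^12 - A^16 + A^20)
D4 (bracket A^-8 + 2 + A^8; 10 crossings at w = +4): V = t + 2t^3 + t^5
V(D5) = t^-5 - t^-4 + 2t^-3 - t^-2 + 2t^-1 + t  (w -4, c 12, <D> = A^-16 + 2A^-8 - A^-4 + 2 - A^4 + A^8)
note: comparing 5 Jones polynomials yields 3 groups


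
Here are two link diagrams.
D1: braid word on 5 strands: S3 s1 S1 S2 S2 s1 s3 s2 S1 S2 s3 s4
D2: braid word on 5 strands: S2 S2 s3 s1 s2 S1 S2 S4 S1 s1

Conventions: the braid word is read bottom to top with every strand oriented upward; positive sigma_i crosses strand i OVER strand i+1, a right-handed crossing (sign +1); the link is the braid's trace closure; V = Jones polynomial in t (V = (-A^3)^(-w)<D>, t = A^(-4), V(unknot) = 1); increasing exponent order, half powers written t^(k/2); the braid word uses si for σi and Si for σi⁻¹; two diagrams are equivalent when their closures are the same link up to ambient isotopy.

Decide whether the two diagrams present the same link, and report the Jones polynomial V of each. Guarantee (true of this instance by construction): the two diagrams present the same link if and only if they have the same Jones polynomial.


equivalent: yes
D1 (bracket A^4 + A^12 - A^16; 12 crossings at w = 0): V = -t^-4 + t^-3 + t^-1
D2 (bracket A^-2 + A^6 - A^10; 10 crossings at w = -2): V = -t^-4 + t^-3 + t^-1
key observation: one V(t) for all 2 diagrams — one class (guaranteed)


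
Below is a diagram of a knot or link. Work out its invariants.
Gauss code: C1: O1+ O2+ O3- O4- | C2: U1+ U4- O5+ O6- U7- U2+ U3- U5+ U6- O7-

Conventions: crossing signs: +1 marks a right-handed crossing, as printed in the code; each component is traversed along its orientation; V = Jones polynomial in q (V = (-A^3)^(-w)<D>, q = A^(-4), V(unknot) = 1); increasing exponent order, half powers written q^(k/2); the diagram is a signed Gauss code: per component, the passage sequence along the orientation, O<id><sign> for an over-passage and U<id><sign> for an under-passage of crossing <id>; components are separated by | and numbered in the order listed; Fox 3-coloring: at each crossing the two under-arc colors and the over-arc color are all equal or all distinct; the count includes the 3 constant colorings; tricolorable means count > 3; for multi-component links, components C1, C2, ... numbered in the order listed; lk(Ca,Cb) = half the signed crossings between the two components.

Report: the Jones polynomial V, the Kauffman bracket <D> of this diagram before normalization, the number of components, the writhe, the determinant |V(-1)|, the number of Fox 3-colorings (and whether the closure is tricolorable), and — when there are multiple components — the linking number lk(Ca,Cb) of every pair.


Jones polynomial: V(q) = -q^(-1/2) - q^(1/2)
<D> = A^-5 + A^-1; writhe -1
components 2, writhe -1 (7 crossings)
linking number lk(C1,C2) = 0
3-colorings: 9 of 3^8, det 0 — tricolorable
note: |V(-1)| = 0: so tricolorable, since 3 divides 0


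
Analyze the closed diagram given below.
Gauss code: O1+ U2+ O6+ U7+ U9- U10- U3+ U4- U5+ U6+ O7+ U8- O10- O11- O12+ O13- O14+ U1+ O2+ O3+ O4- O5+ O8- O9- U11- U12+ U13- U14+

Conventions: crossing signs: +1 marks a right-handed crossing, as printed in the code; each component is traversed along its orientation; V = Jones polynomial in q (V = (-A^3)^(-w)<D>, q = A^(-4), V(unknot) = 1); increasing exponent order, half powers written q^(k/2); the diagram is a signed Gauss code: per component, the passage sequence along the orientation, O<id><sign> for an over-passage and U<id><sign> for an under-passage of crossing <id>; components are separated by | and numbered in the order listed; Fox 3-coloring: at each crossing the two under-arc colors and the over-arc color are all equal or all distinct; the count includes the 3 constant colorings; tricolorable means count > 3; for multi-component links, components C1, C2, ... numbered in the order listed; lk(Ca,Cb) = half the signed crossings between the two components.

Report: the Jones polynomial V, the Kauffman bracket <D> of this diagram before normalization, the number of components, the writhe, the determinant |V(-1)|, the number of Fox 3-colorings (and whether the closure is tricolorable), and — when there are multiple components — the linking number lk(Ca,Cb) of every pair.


V = 1
<D> = A^6 (w = +2)
1 component over 14 crossings, w = +2
3 Fox colorings among 3^14, |V(-1)| = 1: not tricolorable
why: w = +2 shifts under R1 moves; the (-A^3)^(-2) factor cancels that in V


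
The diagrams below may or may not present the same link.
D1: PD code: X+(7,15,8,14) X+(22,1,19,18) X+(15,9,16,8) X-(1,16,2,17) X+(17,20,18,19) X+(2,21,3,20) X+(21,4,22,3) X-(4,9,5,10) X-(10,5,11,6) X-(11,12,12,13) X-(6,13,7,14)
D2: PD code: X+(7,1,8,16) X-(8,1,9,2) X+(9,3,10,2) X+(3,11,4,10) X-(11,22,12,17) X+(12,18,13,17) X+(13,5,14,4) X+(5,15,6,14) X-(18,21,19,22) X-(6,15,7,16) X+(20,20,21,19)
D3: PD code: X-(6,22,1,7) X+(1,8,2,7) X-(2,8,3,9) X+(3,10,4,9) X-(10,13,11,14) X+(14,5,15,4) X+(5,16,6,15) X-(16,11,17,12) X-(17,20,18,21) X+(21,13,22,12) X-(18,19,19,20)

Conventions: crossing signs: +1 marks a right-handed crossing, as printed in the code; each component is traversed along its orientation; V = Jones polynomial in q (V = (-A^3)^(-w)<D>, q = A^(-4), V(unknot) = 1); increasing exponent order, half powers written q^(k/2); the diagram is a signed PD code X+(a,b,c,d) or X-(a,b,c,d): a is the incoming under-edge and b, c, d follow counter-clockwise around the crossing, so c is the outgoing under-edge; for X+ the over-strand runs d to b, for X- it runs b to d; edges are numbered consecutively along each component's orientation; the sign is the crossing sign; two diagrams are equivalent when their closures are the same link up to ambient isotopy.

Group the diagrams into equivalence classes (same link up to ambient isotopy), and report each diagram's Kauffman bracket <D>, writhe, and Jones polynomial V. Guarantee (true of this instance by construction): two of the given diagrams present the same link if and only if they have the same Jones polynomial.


grouping into links: {D1} | {D2} | {D3}
V(D1) = -q^(1/2) + q^(3/2) - q^(5/2) - q^(9/2)  (w +1, c 11, <D> = A^-15 + A^-7 - A^-3 + A)
V(D2) = -q^(1/2) - q^(3/2) - q^(5/2) + q^(9/2)  (w +3, c 11, <D> = -A^-9 + A^-1 + A^3 + A^7)
D3 (bracket A^-13 + A^-5; 11 crossings at w = -1): V = -q^(1/2) - q^(5/2)
why: 3 classes among 3 diagrams; unequal V(q) rules out equality


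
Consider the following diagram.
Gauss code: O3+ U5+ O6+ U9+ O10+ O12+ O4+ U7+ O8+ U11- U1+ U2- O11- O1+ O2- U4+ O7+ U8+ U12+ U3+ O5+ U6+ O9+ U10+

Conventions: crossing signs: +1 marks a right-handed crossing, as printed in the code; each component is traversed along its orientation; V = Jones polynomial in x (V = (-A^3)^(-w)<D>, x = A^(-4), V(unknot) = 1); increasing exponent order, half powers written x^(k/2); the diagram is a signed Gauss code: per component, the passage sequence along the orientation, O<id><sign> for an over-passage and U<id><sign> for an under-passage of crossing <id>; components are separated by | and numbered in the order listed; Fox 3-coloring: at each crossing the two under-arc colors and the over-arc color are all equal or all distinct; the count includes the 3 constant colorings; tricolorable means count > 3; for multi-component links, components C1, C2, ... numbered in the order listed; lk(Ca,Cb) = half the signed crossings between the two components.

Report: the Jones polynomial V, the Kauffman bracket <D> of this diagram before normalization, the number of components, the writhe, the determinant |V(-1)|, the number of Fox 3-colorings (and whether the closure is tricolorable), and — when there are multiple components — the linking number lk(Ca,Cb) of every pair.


V = x^3 + 2x^5 - 2x^6 + 2x^7 - 3x^8 + 2x^9 - 2x^10 + x^11
<D> = A^-20 - 2A^-16 + 2A^-12 - 3A^-8 + 2A^-4 - 2 + 2A^4 + A^12 (w = +8)
1 component over 12 crossings, w = +8
9 Fox colorings among 3^12, |V(-1)| = 15: tricolorable
why: V spans 8 powers of x: at least 8 crossings in any diagram


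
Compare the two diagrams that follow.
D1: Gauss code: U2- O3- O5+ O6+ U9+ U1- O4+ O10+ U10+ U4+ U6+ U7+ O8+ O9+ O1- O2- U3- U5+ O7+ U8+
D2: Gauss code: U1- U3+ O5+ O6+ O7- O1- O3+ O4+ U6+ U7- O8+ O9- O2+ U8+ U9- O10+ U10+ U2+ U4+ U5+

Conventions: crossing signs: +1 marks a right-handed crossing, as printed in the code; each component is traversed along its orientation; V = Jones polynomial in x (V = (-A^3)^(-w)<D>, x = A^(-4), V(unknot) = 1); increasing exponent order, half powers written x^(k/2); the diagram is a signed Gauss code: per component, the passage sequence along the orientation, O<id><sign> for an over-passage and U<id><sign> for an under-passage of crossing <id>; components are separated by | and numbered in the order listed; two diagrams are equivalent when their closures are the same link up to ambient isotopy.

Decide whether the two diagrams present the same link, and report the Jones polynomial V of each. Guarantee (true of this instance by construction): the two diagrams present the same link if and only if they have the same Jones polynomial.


equivalent: yes
V(D1) = 1  (w +4, c 10, <D> = A^12)
V(D2) = 1  [10 crossings, <D> = A^12, w = +4]
key observation: all 2 diagrams share one V(x), hence one class


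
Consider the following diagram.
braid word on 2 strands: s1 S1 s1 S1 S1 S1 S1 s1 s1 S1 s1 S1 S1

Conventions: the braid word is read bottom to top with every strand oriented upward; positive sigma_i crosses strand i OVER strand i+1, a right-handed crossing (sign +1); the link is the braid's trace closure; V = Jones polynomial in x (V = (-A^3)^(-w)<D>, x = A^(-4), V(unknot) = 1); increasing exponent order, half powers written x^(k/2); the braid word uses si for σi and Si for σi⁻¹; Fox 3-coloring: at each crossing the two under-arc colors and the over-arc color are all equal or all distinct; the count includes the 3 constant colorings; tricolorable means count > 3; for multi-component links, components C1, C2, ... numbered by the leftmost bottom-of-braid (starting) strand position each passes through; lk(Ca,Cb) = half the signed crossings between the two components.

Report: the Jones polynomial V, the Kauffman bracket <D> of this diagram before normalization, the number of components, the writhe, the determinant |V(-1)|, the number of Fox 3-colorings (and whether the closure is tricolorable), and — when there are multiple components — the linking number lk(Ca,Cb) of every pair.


Jones polynomial: V(x) = -x^-4 + x^-3 + x^-1
<D> = -A^-5 - A^3 + A^7; writhe -3
components 1, writhe -3 (13 crossings)
3-colorings: 9 of 3^13, det 3 — tricolorable
note: the span of V is 3, forcing >= 3 crossings in any diagram


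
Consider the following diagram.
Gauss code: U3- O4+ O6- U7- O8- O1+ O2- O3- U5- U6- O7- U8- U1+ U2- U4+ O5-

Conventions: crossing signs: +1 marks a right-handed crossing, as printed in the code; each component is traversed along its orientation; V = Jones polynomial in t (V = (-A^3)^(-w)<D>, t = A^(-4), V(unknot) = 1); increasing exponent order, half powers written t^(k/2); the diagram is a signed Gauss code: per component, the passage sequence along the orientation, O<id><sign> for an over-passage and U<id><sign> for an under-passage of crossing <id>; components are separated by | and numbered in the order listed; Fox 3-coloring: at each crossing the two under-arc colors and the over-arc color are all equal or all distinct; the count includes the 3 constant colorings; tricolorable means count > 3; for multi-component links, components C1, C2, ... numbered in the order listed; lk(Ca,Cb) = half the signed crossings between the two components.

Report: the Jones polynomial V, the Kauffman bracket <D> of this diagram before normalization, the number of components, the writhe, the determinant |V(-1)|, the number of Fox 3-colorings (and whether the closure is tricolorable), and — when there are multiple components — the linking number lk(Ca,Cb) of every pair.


Jones polynomial: V(t) = -t^-6 + t^-5 - t^-4 + 2t^-3 - t^-2 + t^-1
<D> = A^-8 - A^-4 + 2 - A^4 + A^8 - A^12; writhe -4
components 1, writhe -4 (8 crossings)
3-colorings: 3 of 3^8, det 7 — not tricolorable
note: |V(-1)| = 7: so not tricolorable, since 3 does not divide 7


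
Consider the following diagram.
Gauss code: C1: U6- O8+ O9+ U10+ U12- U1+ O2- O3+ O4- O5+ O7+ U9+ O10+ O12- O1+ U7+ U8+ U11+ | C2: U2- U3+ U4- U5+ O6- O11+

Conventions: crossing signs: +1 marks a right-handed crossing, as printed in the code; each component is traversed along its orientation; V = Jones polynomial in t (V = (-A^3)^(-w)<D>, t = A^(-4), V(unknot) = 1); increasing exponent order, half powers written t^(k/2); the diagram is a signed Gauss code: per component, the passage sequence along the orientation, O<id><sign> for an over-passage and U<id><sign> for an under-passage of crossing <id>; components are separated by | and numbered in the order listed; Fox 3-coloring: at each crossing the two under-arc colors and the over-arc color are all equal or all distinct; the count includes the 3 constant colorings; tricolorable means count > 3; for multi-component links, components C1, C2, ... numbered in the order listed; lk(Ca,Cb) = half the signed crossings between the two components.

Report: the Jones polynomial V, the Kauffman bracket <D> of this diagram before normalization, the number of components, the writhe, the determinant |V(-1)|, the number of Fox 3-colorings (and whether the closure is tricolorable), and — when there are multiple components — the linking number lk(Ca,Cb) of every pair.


Jones polynomial: V(t) = -t^(1/2) - t^(3/2) - t^(5/2) + t^(9/2)
<D> = A^-6 - A^2 - A^6 - A^10; writhe +4
components 2, writhe +4 (12 crossings)
linking number lk(C1,C2) = 0
3-colorings: 27 of 3^12, det 0 — tricolorable
note: all 2 components of this link are unlinked algebraically


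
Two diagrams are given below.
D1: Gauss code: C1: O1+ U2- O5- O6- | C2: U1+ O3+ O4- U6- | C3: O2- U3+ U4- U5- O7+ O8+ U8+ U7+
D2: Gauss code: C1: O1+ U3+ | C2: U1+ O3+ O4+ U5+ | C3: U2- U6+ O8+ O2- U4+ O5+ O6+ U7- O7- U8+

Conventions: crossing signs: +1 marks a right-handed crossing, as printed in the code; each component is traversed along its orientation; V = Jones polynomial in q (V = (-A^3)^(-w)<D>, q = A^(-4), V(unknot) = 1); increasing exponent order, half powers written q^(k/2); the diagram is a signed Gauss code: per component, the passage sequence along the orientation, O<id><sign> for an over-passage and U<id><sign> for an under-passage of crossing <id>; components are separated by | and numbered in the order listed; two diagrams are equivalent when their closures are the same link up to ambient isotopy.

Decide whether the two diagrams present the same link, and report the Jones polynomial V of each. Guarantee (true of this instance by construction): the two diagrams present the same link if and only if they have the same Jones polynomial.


same link: no
V(D1) = q^-3 + q^-2 + q^-1 + 1  [8 crossings, <D> = 1 + A^4 + A^8 + A^12, w = 0]
V(D2) = q + 2q^3 + q^5  (w +4, c 8, <D> = A^-8 + 2 + A^8)
note: 2 values of V(q) split the 2 diagrams


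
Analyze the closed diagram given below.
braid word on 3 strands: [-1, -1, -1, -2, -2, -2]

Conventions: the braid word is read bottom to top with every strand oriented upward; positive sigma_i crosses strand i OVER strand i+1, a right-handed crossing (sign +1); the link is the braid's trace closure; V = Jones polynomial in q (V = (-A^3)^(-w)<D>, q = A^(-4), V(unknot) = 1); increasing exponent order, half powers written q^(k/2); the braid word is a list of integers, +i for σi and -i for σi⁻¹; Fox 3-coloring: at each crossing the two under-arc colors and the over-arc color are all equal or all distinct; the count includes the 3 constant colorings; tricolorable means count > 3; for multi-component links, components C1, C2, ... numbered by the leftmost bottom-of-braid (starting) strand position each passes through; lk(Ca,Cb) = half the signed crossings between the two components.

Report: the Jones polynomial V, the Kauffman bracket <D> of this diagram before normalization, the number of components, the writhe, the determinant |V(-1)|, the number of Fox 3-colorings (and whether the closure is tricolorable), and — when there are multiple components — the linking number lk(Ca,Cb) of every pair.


V(q) = q^-8 - 2q^-7 + q^-6 - 2q^-5 + 2q^-4 + q^-2
bracket: A^-10 + 2A^-2 - 2A^2 + A^6 - 2A^10 + A^14, w = -6
1 component, writhe -6, over 6 crossings
det 9, colorings 27 of 3^6 — tricolorable
observation: the span of V is 6, forcing >= 6 crossings in any diagram


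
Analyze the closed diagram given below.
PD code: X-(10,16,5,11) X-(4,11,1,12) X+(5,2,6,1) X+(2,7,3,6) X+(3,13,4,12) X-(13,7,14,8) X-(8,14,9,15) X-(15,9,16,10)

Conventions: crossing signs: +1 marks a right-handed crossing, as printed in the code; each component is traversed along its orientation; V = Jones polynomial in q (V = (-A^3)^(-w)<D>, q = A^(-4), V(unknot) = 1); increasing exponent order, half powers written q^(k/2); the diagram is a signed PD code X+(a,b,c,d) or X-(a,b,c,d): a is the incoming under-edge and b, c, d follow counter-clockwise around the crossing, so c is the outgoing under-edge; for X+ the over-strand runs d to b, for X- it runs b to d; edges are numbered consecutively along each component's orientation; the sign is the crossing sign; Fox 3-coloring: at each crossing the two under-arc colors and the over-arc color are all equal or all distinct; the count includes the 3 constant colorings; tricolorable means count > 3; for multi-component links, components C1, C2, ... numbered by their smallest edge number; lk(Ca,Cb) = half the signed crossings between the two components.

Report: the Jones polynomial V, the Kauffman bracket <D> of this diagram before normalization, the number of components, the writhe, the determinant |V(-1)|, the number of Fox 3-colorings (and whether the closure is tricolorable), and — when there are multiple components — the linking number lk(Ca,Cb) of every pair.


V(q) = q^-5 - q^-4 + 2q^-3 - q^-2 + 2q^-1 + q
bracket: A^-10 + 2A^-2 - A^2 + 2A^6 - A^10 + A^14, w = -2
3 components, writhe -2, over 8 crossings
lk(C1,C2) = +1
linking number lk(C1,C3) = 0
lk(C2,C3): -2
det 8, colorings 3 of 3^8 — not tricolorable
observation: w = -2 shifts under R1 moves; the (-A^3)^(2) factor cancels that in V


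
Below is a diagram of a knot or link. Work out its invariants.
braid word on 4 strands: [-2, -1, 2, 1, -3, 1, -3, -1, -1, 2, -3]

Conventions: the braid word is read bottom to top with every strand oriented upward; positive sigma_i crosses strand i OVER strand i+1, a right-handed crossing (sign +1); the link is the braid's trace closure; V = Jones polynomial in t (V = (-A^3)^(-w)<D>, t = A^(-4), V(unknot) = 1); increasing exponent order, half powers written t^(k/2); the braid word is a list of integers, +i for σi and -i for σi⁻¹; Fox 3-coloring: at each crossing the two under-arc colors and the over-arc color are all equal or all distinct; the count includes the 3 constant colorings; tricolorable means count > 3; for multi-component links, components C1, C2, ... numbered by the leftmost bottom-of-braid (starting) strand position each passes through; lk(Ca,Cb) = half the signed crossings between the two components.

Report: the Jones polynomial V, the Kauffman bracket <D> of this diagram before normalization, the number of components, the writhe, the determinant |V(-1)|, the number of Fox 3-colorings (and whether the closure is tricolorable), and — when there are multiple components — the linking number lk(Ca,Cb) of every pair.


V = -t^-4 + t^-3 + t^-1
<D> = -A^-5 - A^3 + A^7 (w = -3)
1 component over 11 crossings, w = -3
9 Fox colorings among 3^11, |V(-1)| = 3: tricolorable
why: w = -3 (over 11 crossings) is diagram-only; (-A^3)^(3) removes it from V


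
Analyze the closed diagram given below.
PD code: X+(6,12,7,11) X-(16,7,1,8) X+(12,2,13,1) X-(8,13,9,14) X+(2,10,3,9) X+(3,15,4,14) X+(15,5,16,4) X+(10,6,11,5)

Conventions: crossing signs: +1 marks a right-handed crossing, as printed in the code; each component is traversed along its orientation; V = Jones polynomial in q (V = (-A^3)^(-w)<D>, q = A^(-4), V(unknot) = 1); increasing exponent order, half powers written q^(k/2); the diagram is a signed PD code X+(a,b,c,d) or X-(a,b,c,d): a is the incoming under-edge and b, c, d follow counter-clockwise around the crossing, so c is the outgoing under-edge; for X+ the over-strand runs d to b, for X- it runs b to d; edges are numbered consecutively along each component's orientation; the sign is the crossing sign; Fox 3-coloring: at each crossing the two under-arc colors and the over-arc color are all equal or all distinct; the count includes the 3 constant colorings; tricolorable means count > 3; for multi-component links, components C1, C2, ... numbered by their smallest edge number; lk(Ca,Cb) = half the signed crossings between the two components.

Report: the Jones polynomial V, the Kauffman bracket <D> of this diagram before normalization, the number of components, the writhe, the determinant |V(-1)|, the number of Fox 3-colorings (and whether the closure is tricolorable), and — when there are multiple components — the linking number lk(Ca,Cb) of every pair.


Jones polynomial: V(q) = 2q - 2q^2 + 3q^3 - 3q^4 + 2q^5 - 2q^6 + q^7
<D> = A^-16 - 2A^-12 + 2A^-8 - 3A^-4 + 3 - 2A^4 + 2A^8; writhe +4
components 1, writhe +4 (8 crossings)
3-colorings: 9 of 3^8, det 15 — tricolorable
note: det 15 = |V(-1)|; divisible by 3, so tricolorable


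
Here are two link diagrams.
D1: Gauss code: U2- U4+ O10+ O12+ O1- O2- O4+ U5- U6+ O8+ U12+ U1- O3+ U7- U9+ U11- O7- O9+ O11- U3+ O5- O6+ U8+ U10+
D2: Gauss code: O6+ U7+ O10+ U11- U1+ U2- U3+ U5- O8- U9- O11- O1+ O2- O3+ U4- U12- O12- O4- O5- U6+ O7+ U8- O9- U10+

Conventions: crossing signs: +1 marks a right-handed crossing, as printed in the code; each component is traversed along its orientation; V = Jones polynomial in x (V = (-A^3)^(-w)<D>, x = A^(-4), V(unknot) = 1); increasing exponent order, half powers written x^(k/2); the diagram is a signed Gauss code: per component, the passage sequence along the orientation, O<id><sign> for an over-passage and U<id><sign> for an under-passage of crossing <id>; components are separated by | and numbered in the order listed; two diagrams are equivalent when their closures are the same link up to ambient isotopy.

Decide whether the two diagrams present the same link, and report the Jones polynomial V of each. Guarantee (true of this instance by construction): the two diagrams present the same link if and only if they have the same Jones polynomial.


same link: no
V(D1) = 1  [12 crossings, <D> = A^6, w = +2]
V(D2) = -x^-3 + 2x^-2 - 2x^-1 + 3 - 2x + 2x^2 - x^3  [12 crossings, <D> = -A^-18 + 2A^-14 - 2A^-10 + 3A^-6 - 2A^-2 + 2A^2 - A^6, w = -2]
insight: comparing 2 Jones polynomials yields 2 groups


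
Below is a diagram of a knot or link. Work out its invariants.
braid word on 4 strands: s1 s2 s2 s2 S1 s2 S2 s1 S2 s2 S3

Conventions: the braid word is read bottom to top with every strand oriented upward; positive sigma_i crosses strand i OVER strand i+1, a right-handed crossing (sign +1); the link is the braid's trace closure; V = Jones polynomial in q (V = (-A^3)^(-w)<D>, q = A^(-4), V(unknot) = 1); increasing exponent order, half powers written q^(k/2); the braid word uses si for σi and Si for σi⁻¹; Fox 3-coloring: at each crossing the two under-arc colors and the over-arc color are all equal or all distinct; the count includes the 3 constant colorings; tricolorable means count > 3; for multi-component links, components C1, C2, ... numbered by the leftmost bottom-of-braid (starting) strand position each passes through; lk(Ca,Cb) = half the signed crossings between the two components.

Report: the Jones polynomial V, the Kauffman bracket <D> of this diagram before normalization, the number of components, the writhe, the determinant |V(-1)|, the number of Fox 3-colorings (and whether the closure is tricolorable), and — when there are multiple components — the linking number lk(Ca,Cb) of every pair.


Jones polynomial: V(q) = q + q^3 - q^4
<D> = A^-7 - A^-3 - A^5; writhe +3
components 1, writhe +3 (11 crossings)
3-colorings: 9 of 3^11, det 3 — tricolorable
note: |V(-1)| = 3: so tricolorable, since 3 divides 3


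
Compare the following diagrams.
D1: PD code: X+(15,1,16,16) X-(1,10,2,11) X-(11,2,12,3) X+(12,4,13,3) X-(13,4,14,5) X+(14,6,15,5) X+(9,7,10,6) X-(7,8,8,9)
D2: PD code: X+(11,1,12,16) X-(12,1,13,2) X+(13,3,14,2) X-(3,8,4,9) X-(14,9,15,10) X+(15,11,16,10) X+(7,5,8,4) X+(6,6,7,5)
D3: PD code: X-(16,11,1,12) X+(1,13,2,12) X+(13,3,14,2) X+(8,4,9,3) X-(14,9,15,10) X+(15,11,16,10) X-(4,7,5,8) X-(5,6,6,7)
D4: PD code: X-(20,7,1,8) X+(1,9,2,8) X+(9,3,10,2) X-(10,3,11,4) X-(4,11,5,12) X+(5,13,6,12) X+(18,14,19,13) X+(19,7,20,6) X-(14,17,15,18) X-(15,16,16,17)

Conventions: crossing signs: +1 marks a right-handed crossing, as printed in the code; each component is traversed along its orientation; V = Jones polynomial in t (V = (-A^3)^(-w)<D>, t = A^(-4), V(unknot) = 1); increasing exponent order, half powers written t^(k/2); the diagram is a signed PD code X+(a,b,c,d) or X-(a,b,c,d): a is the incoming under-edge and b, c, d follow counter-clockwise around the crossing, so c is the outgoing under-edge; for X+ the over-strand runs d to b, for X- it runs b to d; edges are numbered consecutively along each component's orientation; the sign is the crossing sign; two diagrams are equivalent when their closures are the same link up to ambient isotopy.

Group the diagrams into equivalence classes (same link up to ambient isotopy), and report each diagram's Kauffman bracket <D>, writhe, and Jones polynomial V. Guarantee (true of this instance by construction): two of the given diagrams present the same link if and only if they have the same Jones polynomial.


classes: {D1, D2, D3, D4}
V(D1) = 1  [8 crossings, <D> = 1, w = 0]
V(D2) = 1  [8 crossings, <D> = A^6, w = +2]
V(D3) = 1  (w 0, c 8, <D> = 1)
V(D4) = 1  (w 0, c 10, <D> = 1)
note: all 4 diagrams share one V(t), hence one class


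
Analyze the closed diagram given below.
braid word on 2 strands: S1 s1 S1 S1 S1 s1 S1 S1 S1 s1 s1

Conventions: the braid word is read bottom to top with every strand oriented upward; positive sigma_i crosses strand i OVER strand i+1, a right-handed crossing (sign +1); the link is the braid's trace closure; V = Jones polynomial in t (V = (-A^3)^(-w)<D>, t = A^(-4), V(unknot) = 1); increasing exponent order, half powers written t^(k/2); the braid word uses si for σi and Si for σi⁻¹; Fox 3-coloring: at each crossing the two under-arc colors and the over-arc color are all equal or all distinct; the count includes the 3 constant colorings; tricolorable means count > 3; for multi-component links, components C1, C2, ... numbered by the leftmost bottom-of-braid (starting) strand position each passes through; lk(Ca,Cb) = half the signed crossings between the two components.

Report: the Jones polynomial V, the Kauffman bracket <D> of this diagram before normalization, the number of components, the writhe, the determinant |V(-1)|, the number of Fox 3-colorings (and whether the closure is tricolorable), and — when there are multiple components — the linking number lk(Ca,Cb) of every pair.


Jones polynomial: V(t) = -t^-4 + t^-3 + t^-1
<D> = -A^-5 - A^3 + A^7; writhe -3
components 1, writhe -3 (11 crossings)
3-colorings: 9 of 3^11, det 3 — tricolorable
note: a (2,3) torus form — a single generator 3 times


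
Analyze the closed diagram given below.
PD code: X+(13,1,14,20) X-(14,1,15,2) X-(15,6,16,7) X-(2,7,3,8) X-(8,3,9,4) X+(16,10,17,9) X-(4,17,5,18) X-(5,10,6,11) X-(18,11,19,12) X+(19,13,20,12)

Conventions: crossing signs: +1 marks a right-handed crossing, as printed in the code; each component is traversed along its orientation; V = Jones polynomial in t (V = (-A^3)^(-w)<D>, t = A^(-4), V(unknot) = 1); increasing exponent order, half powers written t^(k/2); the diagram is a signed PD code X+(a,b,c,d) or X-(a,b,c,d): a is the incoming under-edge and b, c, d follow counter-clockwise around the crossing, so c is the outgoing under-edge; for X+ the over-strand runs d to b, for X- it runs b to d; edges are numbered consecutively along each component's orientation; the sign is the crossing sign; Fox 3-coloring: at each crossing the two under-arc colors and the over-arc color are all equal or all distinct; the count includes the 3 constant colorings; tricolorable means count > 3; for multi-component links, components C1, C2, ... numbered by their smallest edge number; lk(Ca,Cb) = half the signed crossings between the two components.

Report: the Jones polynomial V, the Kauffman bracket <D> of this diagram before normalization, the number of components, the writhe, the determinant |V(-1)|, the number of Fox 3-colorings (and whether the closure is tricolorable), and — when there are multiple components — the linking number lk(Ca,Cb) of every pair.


V(t) = -t^-6 + t^-5 - t^-4 + 2t^-3 - t^-2 + t^-1
bracket: A^-8 - A^-4 + 2 - A^4 + A^8 - A^12, w = -4
1 component, writhe -4, over 10 crossings
det 7, colorings 3 of 3^10 — not tricolorable
observation: det 7 = |V(-1)|; not divisible by 3, so not tricolorable


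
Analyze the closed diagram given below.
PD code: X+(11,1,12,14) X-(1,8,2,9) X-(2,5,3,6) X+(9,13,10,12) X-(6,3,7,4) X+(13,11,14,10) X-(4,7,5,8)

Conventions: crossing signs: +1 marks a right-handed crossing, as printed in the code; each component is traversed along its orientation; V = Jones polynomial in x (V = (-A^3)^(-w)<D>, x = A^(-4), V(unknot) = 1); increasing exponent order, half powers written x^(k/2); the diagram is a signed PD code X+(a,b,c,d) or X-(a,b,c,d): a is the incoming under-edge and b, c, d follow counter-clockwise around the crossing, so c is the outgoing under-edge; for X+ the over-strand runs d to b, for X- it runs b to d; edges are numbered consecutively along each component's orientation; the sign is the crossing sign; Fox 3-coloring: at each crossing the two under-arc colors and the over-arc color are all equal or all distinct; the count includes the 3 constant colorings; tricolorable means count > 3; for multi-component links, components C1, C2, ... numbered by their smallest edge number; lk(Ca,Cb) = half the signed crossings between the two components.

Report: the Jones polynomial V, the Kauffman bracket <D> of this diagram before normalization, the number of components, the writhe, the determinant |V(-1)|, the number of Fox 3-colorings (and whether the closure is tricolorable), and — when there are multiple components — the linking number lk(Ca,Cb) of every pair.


V(x) = -x^-3 + x^-2 - x^-1 + 3 - x + x^2 - x^3
bracket: A^-15 - A^-11 + A^-7 - 3A^-3 + A - A^5 + A^9, w = -1
1 component, writhe -1, over 7 crossings
det 9, colorings 27 of 3^7 — tricolorable
observation: w = -1 shifts under R1 moves; the (-A^3)^(1) factor cancels that in V
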